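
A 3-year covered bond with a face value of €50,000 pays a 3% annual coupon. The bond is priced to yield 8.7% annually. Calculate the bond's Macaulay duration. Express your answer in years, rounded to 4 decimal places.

2.9057 years

Periodic yield y = 0.087. Discount each cash flow and weight by its year:
  t   CF        PV=CF/(1+0.087)^t    t·PV
  1     1,500.00     1,379.9448     1,379.9448
  2     1,500.00     1,269.4984     2,538.9969
  3    51,500.00    40,097.6201   120,292.8603
  Σ                 42,747.0633   124,211.8020
Price P = Σ PV = 42,747.0633.
Macaulay duration = Σ(t·PV) / P = 124,211.8020 / 42,747.0633 = 2.90574 years.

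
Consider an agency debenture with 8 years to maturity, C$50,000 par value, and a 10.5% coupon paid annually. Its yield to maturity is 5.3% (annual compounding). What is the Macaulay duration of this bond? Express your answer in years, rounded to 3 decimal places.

6.102 years

Periodic yield y = 0.053. Discount each cash flow and weight by its year:
  t   CF        PV=CF/(1+0.053)^t    t·PV
  1     5,250.00     4,985.7550     4,985.7550
  2     5,250.00     4,734.8101     9,469.6201
  3     5,250.00     4,496.4958    13,489.4873
  4     5,250.00     4,270.1764    17,080.7057
  5     5,250.00     4,055.2483    20,276.2413
  6     5,250.00     3,851.1380    23,106.8277
  7     5,250.00     3,657.3010    25,601.1070
  8    55,250.00    36,551.5091   292,412.0731
  Σ                 66,602.4336   406,421.8174
Price P = Σ PV = 66,602.4336.
Macaulay duration = Σ(t·PV) / P = 406,421.8174 / 66,602.4336 = 6.10221 years.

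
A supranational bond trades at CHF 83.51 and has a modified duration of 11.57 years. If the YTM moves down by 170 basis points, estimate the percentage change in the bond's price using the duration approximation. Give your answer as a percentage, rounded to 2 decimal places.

Duration approximation: ΔP/P ≈ -D_mod · Δy = -11.57 × (-0.017) = +0.196690.
As a percentage: +19.6690%.

+19.67%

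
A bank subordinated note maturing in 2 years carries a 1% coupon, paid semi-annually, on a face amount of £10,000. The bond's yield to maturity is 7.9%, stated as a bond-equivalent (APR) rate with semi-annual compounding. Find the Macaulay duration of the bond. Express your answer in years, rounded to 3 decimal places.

1.984 years

Periodic yield y = 0.0395. Discount each cash flow and weight by its period:
  t   CF        PV=CF/(1+0.0395)^t    t·PV
  1        50.00        48.1000        48.1000
  2        50.00        46.2723        92.5446
  3        50.00        44.5140       133.5420
  4    10,050.00     8,607.3227    34,429.2909
  Σ                  8,746.2091    34,703.4775
Price P = Σ PV = 8,746.2091.
Macaulay duration = Σ(t·PV) / P = 34,703.4775 / 8,746.2091 = 3.96783 half-year periods.
In years: 3.96783 / 2 = 1.98392 years.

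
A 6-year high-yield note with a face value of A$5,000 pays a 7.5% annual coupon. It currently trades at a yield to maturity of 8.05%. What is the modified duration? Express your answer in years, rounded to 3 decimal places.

Periodic yield y = 0.0805. First find Macaulay duration:
  t   CF        PV=CF/(1+0.0805)^t    t·PV
  1       375.00       347.0615       347.0615
  2       375.00       321.2046       642.4092
  3       375.00       297.2740       891.8221
  4       375.00       275.1263     1,100.5054
  5       375.00       254.6287     1,273.1437
  6     5,375.00     3,377.7682    20,266.6091
  Σ                  4,873.0634    24,521.5510
P = 4,873.0634; Macaulay duration = 24,521.5510 / 4,873.0634 = 5.03206 years.
Modified duration = D_Mac / (1 + y) = 5.03206 / 1.0805 = 4.65716 years.

4.657 years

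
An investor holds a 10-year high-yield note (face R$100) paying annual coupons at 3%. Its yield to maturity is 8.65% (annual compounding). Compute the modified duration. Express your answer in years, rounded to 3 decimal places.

7.729 years

Periodic yield y = 0.0865. First find Macaulay duration:
  t   CF        PV=CF/(1+0.0865)^t    t·PV
  1         3.00         2.7612         2.7612
  2         3.00         2.5413         5.0827
  3         3.00         2.3390         7.0170
  4         3.00         2.1528         8.6112
  5         3.00         1.9814         9.9070
  6         3.00         1.8237        10.9419
  7         3.00         1.6785        11.7493
  8         3.00         1.5448        12.3587
  9         3.00         1.4218        12.7966
  10      103.00        44.9304       449.3036
  Σ                     63.1749       530.5292
P = 63.1749; Macaulay duration = 530.5292 / 63.1749 = 8.39779 years.
Modified duration = D_Mac / (1 + y) = 8.39779 / 1.0865 = 7.72921 years.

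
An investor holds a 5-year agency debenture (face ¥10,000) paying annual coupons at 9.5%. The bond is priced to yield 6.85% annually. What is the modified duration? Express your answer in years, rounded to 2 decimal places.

Periodic yield y = 0.0685. First find Macaulay duration:
  t   CF        PV=CF/(1+0.0685)^t    t·PV
  1       950.00       889.0969       889.0969
  2       950.00       832.0981     1,664.1963
  3       950.00       778.7535     2,336.2606
  4       950.00       728.8288     2,915.3150
  5    10,950.00     7,862.1529    39,310.7646
  Σ                 11,090.9302    47,115.6334
P = 11,090.9302; Macaulay duration = 47,115.6334 / 11,090.9302 = 4.24812 years.
Modified duration = D_Mac / (1 + y) = 4.24812 / 1.0685 = 3.97578 years.

3.98 years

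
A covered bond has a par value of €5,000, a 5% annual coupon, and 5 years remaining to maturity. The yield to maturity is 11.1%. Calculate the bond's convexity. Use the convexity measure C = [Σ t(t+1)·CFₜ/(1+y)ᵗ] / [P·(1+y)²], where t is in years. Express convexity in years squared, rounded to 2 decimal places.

With y = 0.111:
  t   CF        PV=CF/(1+0.111)^t    t·PV        t(t+1)·PV
  1       250.00       225.0225       225.0225         450.0450
  2       250.00       202.5405       405.0810       1,215.2430
  3       250.00       182.3047       546.9141       2,187.6562
  4       250.00       164.0906       656.3625       3,281.8125
  5     5,250.00     3,101.6230    15,508.1150      93,048.6900
  Σ                  3,875.5813    17,341.4951     100,183.4468
P = 3,875.5813.
Convexity = Σ t(t+1)·PV / [P·(1+y)²] = 100,183.4468 / (3,875.5813 × 1.234321) = 20.94262.

20.94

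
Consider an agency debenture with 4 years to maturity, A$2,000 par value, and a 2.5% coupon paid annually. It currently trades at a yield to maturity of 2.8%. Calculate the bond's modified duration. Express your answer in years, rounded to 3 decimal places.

3.750 years

Periodic yield y = 0.028. First find Macaulay duration:
  t   CF        PV=CF/(1+0.028)^t    t·PV
  1        50.00        48.6381        48.6381
  2        50.00        47.3134        94.6267
  3        50.00        46.0247       138.0740
  4     2,050.00     1,835.6142     7,342.4567
  Σ                  1,977.5903     7,623.7955
P = 1,977.5903; Macaulay duration = 7,623.7955 / 1,977.5903 = 3.85509 years.
Modified duration = D_Mac / (1 + y) = 3.85509 / 1.028 = 3.75009 years.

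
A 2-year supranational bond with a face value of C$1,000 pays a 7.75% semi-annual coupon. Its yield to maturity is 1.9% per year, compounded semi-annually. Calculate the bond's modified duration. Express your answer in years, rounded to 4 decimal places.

1.8794 years

Periodic yield y = 0.0095. First find Macaulay duration:
  t   CF        PV=CF/(1+0.0095)^t    t·PV
  1        38.75        38.3853        38.3853
  2        38.75        38.0241        76.0482
  3        38.75        37.6663       112.9988
  4     1,038.75     1,000.1975     4,000.7898
  Σ                  1,114.2732     4,228.2222
P = 1,114.2732; Macaulay duration = 4,228.2222 / 1,114.2732 = 3.79460 half-year periods = 1.89730 years.
Modified duration = D_Mac / (1 + y) = 1.89730 / 1.0095 = 1.87945 years.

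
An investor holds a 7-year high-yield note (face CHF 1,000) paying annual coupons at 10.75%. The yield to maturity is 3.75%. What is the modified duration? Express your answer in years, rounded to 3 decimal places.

5.360 years

Periodic yield y = 0.0375. First find Macaulay duration:
  t   CF        PV=CF/(1+0.0375)^t    t·PV
  1       107.50       103.6145       103.6145
  2       107.50        99.8694       199.7387
  3       107.50        96.2596       288.7789
  4       107.50        92.7804       371.1214
  5       107.50        89.4269       447.1343
  6       107.50        86.1946       517.1673
  7     1,107.50       855.9078     5,991.3548
  Σ                  1,424.0530     7,918.9098
P = 1,424.0530; Macaulay duration = 7,918.9098 / 1,424.0530 = 5.56083 years.
Modified duration = D_Mac / (1 + y) = 5.56083 / 1.0375 = 5.35983 years.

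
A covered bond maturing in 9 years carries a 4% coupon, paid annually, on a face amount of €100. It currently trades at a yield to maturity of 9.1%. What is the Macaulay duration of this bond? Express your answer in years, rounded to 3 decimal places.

7.429 years

Periodic yield y = 0.091. Discount each cash flow and weight by its year:
  t   CF        PV=CF/(1+0.091)^t    t·PV
  1         4.00         3.6664         3.6664
  2         4.00         3.3606         6.7211
  3         4.00         3.0802         9.2407
  4         4.00         2.8233        11.2933
  5         4.00         2.5878        12.9392
  6         4.00         2.3720        14.2319
  7         4.00         2.1741        15.2190
  8         4.00         1.9928        15.9423
  9       104.00        47.4909       427.4183
  Σ                     69.5482       516.6721
Price P = Σ PV = 69.5482.
Macaulay duration = Σ(t·PV) / P = 516.6721 / 69.5482 = 7.42898 years.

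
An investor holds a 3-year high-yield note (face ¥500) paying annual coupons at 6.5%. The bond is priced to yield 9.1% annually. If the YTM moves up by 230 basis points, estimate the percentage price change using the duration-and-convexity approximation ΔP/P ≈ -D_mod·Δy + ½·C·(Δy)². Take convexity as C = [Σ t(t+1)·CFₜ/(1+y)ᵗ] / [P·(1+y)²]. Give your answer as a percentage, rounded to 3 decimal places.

-5.688%

With y = 0.091:
  t   CF        PV=CF/(1+0.091)^t    t·PV        t(t+1)·PV
  1        32.50        29.7892        29.7892          59.5784
  2        32.50        27.3045        54.6090         163.8269
  3       532.50       410.0581     1,230.1742       4,920.6968
  Σ                    467.1517     1,314.5723       5,144.1020
P = 467.1517; D_Mac = 2.81402 yrs; D_mod = 2.57930 yrs; C = 9.25129.
Duration effect: -2.57930 × (+0.023) = -0.059324
Convexity effect: 0.5 × 9.25129 × (0.023)² = +0.0024470
ΔP/P ≈ -0.059324 + 0.0024470 = -0.056877 = -5.6877%.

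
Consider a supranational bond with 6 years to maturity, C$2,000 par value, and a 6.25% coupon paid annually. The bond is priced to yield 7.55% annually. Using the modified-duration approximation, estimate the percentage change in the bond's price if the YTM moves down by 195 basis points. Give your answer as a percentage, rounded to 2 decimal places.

+9.35%

Periodic yield y = 0.0755. Modified duration first:
  t   CF        PV=CF/(1+0.0755)^t    t·PV
  1       125.00       116.2250       116.2250
  2       125.00       108.0660       216.1321
  3       125.00       100.4798       301.4394
  4       125.00        93.4261       373.7045
  5       125.00        86.8676       434.3381
  6     2,125.00     1,373.0819     8,238.4915
  Σ                  1,878.1465     9,680.3306
P = 1,878.1465; D_Mac = 5.15419 yrs; D_mod = 5.15419/(1+0.0755) = 4.79237 yrs.
ΔP/P ≈ -D_mod · Δy = -4.79237 × (-0.0195) = +0.093451 = +9.3451%.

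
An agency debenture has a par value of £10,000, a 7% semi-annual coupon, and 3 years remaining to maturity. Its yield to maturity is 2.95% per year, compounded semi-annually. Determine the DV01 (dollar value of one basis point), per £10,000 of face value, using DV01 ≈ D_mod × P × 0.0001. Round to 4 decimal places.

Periodic yield y = 0.01475.
  t   CF        PV=CF/(1+0.01475)^t    t·PV
  1       350.00       344.9125       344.9125
  2       350.00       339.8990       679.7981
  3       350.00       334.9584     1,004.8752
  4       350.00       330.0896     1,320.3583
  5       350.00       325.2915     1,626.4576
  6    10,350.00     9,479.5122    56,877.0732
  Σ                 11,154.6633    61,853.4749
P = 11,154.6633; D_Mac = 5.54508 half-year periods = 2.77254 yrs; D_mod = 2.73224 yrs.
DV01 ≈ 2.73224 × 11,154.6633 × 0.0001 = 3.047720.

£3.0477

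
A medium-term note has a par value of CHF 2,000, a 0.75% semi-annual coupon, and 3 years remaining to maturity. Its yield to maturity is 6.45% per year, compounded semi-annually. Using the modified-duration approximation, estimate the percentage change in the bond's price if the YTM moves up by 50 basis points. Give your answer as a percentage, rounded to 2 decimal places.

-1.44%

Periodic yield y = 0.03225. Modified duration first:
  t   CF        PV=CF/(1+0.03225)^t    t·PV
  1         7.50         7.2657         7.2657
  2         7.50         7.0387        14.0774
  3         7.50         6.8188        20.4563
  4         7.50         6.6057        26.4230
  5         7.50         6.3994        31.9968
  6     2,007.50     1,659.3813     9,956.2881
  Σ                  1,693.5096    10,056.5073
P = 1,693.5096; D_Mac = 5.93826 half-year periods = 2.96913 yrs; D_mod = 2.96913/(1+0.03225) = 2.87637 yrs.
ΔP/P ≈ -D_mod · Δy = -2.87637 × (+0.005) = -0.014382 = -1.4382%.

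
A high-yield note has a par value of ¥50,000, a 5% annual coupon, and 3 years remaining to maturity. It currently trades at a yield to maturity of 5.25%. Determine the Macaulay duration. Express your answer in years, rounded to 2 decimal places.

2.86 years

Periodic yield y = 0.0525. Discount each cash flow and weight by its year:
  t   CF        PV=CF/(1+0.0525)^t    t·PV
  1     2,500.00     2,375.2969     2,375.2969
  2     2,500.00     2,256.8142     4,513.6283
  3    52,500.00    45,029.0713   135,087.2139
  Σ                 49,661.1824   141,976.1391
Price P = Σ PV = 49,661.1824.
Macaulay duration = Σ(t·PV) / P = 141,976.1391 / 49,661.1824 = 2.85890 years.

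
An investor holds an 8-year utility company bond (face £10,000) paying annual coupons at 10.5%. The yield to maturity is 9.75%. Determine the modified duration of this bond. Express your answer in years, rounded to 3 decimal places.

Periodic yield y = 0.0975. First find Macaulay duration:
  t   CF        PV=CF/(1+0.0975)^t    t·PV
  1     1,050.00       956.7198       956.7198
  2     1,050.00       871.7265     1,743.4530
  3     1,050.00       794.2838     2,382.8514
  4     1,050.00       723.7210     2,894.8841
  5     1,050.00       659.4269     3,297.1345
  6     1,050.00       600.8445     3,605.0673
  7     1,050.00       547.4666     3,832.2659
  8    11,050.00     5,249.5980    41,996.7839
  Σ                 10,403.7871    60,709.1599
P = 10,403.7871; Macaulay duration = 60,709.1599 / 10,403.7871 = 5.83529 years.
Modified duration = D_Mac / (1 + y) = 5.83529 / 1.0975 = 5.31690 years.

5.317 years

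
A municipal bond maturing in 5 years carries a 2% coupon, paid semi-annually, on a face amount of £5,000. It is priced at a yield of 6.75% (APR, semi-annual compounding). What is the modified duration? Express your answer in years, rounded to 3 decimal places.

4.596 years

Periodic yield y = 0.03375. First find Macaulay duration:
  t   CF        PV=CF/(1+0.03375)^t    t·PV
  1        50.00        48.3676        48.3676
  2        50.00        46.7885        93.5770
  3        50.00        45.2609       135.7828
  4        50.00        43.7832       175.1330
  5        50.00        42.3538       211.7690
  6        50.00        40.9710       245.8262
  7        50.00        39.6334       277.4338
  8        50.00        38.3394       306.7156
  9        50.00        37.0877       333.7896
  10    5,050.00     3,623.5658    36,235.6580
  Σ                  4,006.1515    38,064.0525
P = 4,006.1515; Macaulay duration = 38,064.0525 / 4,006.1515 = 9.50140 half-year periods = 4.75070 years.
Modified duration = D_Mac / (1 + y) = 4.75070 / 1.03375 = 4.59560 years.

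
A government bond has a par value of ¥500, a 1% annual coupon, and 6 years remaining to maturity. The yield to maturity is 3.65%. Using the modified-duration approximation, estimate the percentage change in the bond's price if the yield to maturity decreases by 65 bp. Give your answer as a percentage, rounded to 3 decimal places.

Periodic yield y = 0.0365. Modified duration first:
  t   CF        PV=CF/(1+0.0365)^t    t·PV
  1         5.00         4.8239         4.8239
  2         5.00         4.6541         9.3081
  3         5.00         4.4902        13.4705
  4         5.00         4.3320        17.3282
  5         5.00         4.1795        20.8975
  6       505.00       407.2635     2,443.5813
  Σ                    429.7432     2,509.4094
P = 429.7432; D_Mac = 5.83932 yrs; D_mod = 5.83932/(1+0.0365) = 5.63369 yrs.
ΔP/P ≈ -D_mod · Δy = -5.63369 × (-0.0065) = +0.036619 = +3.6619%.

+3.662%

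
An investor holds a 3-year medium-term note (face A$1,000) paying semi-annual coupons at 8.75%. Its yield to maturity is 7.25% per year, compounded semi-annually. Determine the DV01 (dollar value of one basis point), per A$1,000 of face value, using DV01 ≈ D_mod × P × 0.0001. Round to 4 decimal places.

A$0.2719

Periodic yield y = 0.03625.
  t   CF        PV=CF/(1+0.03625)^t    t·PV
  1        43.75        42.2195        42.2195
  2        43.75        40.7426        81.4852
  3        43.75        39.3174       117.9521
  4        43.75        37.9420       151.7679
  5        43.75        36.6147       183.0734
  6     1,043.75       842.9644     5,057.7863
  Σ                  1,039.8006     5,634.2845
P = 1,039.8006; D_Mac = 5.41862 half-year periods = 2.70931 yrs; D_mod = 2.61453 yrs.
DV01 ≈ 2.61453 × 1,039.8006 × 0.0001 = 0.271859.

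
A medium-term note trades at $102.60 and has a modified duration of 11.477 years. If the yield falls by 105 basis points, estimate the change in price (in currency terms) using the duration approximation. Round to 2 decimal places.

+$12.36

Duration approximation: ΔP/P ≈ -D_mod · Δy = -11.477 × (-0.0105) = +0.1205085.
ΔP ≈ 102.60 × (+0.1205085) = +12.3641721.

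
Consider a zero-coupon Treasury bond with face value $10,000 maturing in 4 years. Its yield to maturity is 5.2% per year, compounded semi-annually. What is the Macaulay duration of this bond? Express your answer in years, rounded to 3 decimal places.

A zero-coupon bond has a single cash flow at maturity, so its Macaulay duration equals its maturity: 4 years.
(Equivalently: 8 semi-annual periods ÷ 2 = 4 years.)

4.000 years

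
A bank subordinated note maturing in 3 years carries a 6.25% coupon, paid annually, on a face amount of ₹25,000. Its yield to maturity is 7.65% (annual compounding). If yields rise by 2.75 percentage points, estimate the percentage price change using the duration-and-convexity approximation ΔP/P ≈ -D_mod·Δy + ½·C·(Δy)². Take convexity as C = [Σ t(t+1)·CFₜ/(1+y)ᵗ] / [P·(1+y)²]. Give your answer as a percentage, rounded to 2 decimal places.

With y = 0.0765:
  t   CF        PV=CF/(1+0.0765)^t    t·PV        t(t+1)·PV
  1     1,562.50     1,451.4631     1,451.4631       2,902.9261
  2     1,562.50     1,348.3168     2,696.6337       8,089.9010
  3    26,562.50    21,292.5093    63,877.5278     255,510.1112
  Σ                 24,092.2892    68,025.6245     266,502.9384
P = 24,092.2892; D_Mac = 2.82354 yrs; D_mod = 2.62289 yrs; C = 9.54544.
Duration effect: -2.62289 × (+0.0275) = -0.072130
Convexity effect: 0.5 × 9.54544 × (0.0275)² = +0.0036094
ΔP/P ≈ -0.072130 + 0.0036094 = -0.068520 = -6.8520%.

-6.85%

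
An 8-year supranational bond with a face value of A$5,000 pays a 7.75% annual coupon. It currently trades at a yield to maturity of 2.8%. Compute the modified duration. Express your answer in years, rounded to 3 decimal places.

Periodic yield y = 0.028. First find Macaulay duration:
  t   CF        PV=CF/(1+0.028)^t    t·PV
  1       387.50       376.9455       376.9455
  2       387.50       366.6785       733.3571
  3       387.50       356.6912     1,070.0735
  4       387.50       346.9758     1,387.9034
  5       387.50       337.5251     1,687.6257
  6       387.50       328.3319     1,969.9911
  7       387.50       319.3890     2,235.7227
  8     5,387.50     4,319.5884    34,556.7072
  Σ                  6,752.1254    44,018.3263
P = 6,752.1254; Macaulay duration = 44,018.3263 / 6,752.1254 = 6.51918 years.
Modified duration = D_Mac / (1 + y) = 6.51918 / 1.028 = 6.34162 years.

6.342 years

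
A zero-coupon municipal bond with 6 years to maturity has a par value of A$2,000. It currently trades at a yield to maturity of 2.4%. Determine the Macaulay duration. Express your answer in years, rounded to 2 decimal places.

6.00 years

A zero-coupon bond has a single cash flow at maturity, so its Macaulay duration equals its maturity: 6 years.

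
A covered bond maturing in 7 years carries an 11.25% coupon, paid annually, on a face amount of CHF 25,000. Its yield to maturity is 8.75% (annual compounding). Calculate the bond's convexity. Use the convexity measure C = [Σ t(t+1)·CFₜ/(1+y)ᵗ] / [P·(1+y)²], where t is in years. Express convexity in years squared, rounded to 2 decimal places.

32.37

With y = 0.0875:
  t   CF        PV=CF/(1+0.0875)^t    t·PV        t(t+1)·PV
  1     2,812.50     2,586.2069     2,586.2069       5,172.4138
  2     2,812.50     2,378.1213     4,756.2426      14,268.7277
  3     2,812.50     2,186.7782     6,560.3346      26,241.3383
  4     2,812.50     2,010.8305     8,043.3221      40,216.6104
  5     2,812.50     1,849.0396     9,245.1978      55,471.1868
  6     2,812.50     1,700.2663    10,201.5976      71,411.1830
  7    27,812.50    15,460.9142   108,226.3991     865,811.1930
  Σ                 28,172.1569   149,619.3006   1,078,592.6530
P = 28,172.1569.
Convexity = Σ t(t+1)·PV / [P·(1+y)²] = 1,078,592.6530 / (28,172.1569 × 1.182656) = 32.37269.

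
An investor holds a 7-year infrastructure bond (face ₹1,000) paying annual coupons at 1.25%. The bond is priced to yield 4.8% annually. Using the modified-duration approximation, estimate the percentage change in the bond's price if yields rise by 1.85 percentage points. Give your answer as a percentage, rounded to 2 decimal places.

-11.84%

Periodic yield y = 0.048. Modified duration first:
  t   CF        PV=CF/(1+0.048)^t    t·PV
  1        12.50        11.9275        11.9275
  2        12.50        11.3812        22.7624
  3        12.50        10.8599        32.5797
  4        12.50        10.3625        41.4500
  5        12.50         9.8879        49.4394
  6        12.50         9.4350        56.6101
  7     1,012.50       729.2326     5,104.6279
  Σ                    793.0865     5,319.3970
P = 793.0865; D_Mac = 6.70721 yrs; D_mod = 6.70721/(1+0.048) = 6.40001 yrs.
ΔP/P ≈ -D_mod · Δy = -6.40001 × (+0.0185) = -0.118400 = -11.8400%.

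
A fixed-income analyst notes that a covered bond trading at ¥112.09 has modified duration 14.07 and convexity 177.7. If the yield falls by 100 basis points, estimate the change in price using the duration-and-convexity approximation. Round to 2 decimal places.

Duration effect: -D_mod·Δy = -14.07 × (-0.01) = +0.140700
Convexity effect: ½·C·(Δy)² = 0.5 × 177.7 × (-0.01)² = +0.0088850
ΔP/P ≈ +0.140700 + 0.0088850 = +0.149585
ΔP ≈ 112.09 × (+0.149585) = +16.76698265.

+¥16.77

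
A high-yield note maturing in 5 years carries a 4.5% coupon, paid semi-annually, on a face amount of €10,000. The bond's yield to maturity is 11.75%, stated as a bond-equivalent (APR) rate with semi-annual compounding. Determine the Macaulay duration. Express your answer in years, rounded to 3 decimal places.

4.434 years

Periodic yield y = 0.05875. Discount each cash flow and weight by its period:
  t   CF        PV=CF/(1+0.05875)^t    t·PV
  1       225.00       212.5148       212.5148
  2       225.00       200.7223       401.4446
  3       225.00       189.5842       568.7527
  4       225.00       179.0642       716.2569
  5       225.00       169.1280       845.6398
  6       225.00       159.7431       958.4583
  7       225.00       150.8789     1,056.1524
  8       225.00       142.5067     1,140.0532
  9       225.00       134.5990     1,211.3907
  10   10,225.00     5,777.3554    57,773.5538
  Σ                  7,316.0965    64,884.2172
Price P = Σ PV = 7,316.0965.
Macaulay duration = Σ(t·PV) / P = 64,884.2172 / 7,316.0965 = 8.86869 half-year periods.
In years: 8.86869 / 2 = 4.43435 years.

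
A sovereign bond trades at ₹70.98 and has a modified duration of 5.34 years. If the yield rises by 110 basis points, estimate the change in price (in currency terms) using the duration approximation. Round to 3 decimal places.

Duration approximation: ΔP/P ≈ -D_mod · Δy = -5.34 × (+0.011) = -0.058740.
ΔP ≈ 70.98 × (-0.058740) = -4.1693652.

-₹4.169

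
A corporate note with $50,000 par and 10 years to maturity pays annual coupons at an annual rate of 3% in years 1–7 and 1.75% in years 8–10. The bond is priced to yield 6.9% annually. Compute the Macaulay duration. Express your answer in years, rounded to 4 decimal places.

8.5136 years

Periodic yield y = 0.069. Discount each cash flow and weight by its year:
  t   CF        PV=CF/(1+0.069)^t    t·PV
  1     1,500.00     1,403.1805     1,403.1805
  2     1,500.00     1,312.6104     2,625.2208
  3     1,500.00     1,227.8863     3,683.6588
  4     1,500.00     1,148.6307     4,594.5230
  5     1,500.00     1,074.4909     5,372.4544
  6     1,500.00     1,005.1365     6,030.8188
  7     1,500.00       940.2586     6,581.8103
  8       875.00       513.0816     4,104.6525
  9       875.00       479.9640     4,319.6764
  10   50,875.00    26,105.2208   261,052.2076
  Σ                 35,210.4603   299,768.2032
Price P = Σ PV = 35,210.4603.
Macaulay duration = Σ(t·PV) / P = 299,768.2032 / 35,210.4603 = 8.51361 years.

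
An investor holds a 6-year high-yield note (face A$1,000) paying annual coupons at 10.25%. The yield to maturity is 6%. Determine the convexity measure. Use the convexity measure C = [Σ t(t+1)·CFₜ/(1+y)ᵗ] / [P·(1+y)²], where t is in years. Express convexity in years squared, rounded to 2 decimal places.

28.22

With y = 0.06:
  t   CF        PV=CF/(1+0.06)^t    t·PV        t(t+1)·PV
  1       102.50        96.6981        96.6981         193.3962
  2       102.50        91.2246       182.4493         547.3478
  3       102.50        86.0610       258.1829       1,032.7317
  4       102.50        81.1896       324.7584       1,623.7920
  5       102.50        76.5940       382.9698       2,297.8189
  6     1,102.50       777.2190     4,663.3140      32,643.1978
  Σ                  1,208.9863     5,908.3725      38,338.2845
P = 1,208.9863.
Convexity = Σ t(t+1)·PV / [P·(1+y)²] = 38,338.2845 / (1,208.9863 × 1.123600) = 28.22277.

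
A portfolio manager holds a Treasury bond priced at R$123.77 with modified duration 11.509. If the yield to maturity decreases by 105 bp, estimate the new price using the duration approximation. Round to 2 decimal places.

R$138.73

Duration approximation: ΔP/P ≈ -D_mod · Δy = -11.509 × (-0.0105) = +0.1208445.
New price ≈ 123.77 × (1 + 0.1208445) = 138.726923765.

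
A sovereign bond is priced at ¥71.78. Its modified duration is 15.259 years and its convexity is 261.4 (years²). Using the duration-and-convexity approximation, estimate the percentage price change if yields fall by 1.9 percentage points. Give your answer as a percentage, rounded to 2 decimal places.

Duration effect: -D_mod·Δy = -15.259 × (-0.019) = +0.289921
Convexity effect: ½·C·(Δy)² = 0.5 × 261.4 × (-0.019)² = +0.0471827
ΔP/P ≈ +0.289921 + 0.0471827 = +0.3371037
= +33.71037%.

+33.71%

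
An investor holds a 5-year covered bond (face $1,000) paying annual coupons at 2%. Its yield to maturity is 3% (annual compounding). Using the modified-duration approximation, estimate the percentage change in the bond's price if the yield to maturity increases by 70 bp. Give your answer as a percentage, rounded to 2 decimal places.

-3.26%

Periodic yield y = 0.03. Modified duration first:
  t   CF        PV=CF/(1+0.03)^t    t·PV
  1        20.00        19.4175        19.4175
  2        20.00        18.8519        37.7038
  3        20.00        18.3028        54.9085
  4        20.00        17.7697        71.0790
  5     1,020.00       879.8610     4,399.3048
  Σ                    954.2029     4,582.4136
P = 954.2029; D_Mac = 4.80235 yrs; D_mod = 4.80235/(1+0.03) = 4.66247 yrs.
ΔP/P ≈ -D_mod · Δy = -4.66247 × (+0.007) = -0.032637 = -3.2637%.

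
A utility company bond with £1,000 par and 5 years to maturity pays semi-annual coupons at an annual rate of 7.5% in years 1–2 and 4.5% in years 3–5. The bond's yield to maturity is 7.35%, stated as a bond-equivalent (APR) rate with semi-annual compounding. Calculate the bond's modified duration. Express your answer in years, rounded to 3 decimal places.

4.152 years

Periodic yield y = 0.03675. First find Macaulay duration:
  t   CF        PV=CF/(1+0.03675)^t    t·PV
  1        37.50        36.1707        36.1707
  2        37.50        34.8886        69.7771
  3        37.50        33.6519       100.9556
  4        37.50        32.4590       129.8360
  5        22.50        18.7850        93.9252
  6        22.50        18.1192       108.7150
  7        22.50        17.4769       122.3382
  8        22.50        16.8574       134.8591
  9        22.50        16.2598       146.3385
  10    1,022.50       712.7265     7,127.2645
  Σ                    937.3949     8,070.1800
P = 937.3949; Macaulay duration = 8,070.1800 / 937.3949 = 8.60916 half-year periods = 4.30458 years.
Modified duration = D_Mac / (1 + y) = 4.30458 / 1.03675 = 4.15199 years.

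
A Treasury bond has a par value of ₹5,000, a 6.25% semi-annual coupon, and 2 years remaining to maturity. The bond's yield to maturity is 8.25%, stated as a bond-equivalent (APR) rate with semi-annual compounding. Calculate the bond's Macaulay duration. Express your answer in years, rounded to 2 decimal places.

Periodic yield y = 0.04125. Discount each cash flow and weight by its period:
  t   CF        PV=CF/(1+0.04125)^t    t·PV
  1       156.25       150.0600       150.0600
  2       156.25       144.1153       288.2305
  3       156.25       138.4060       415.2181
  4     5,156.25     4,386.4573    17,545.8293
  Σ                  4,819.0386    18,399.3379
Price P = Σ PV = 4,819.0386.
Macaulay duration = Σ(t·PV) / P = 18,399.3379 / 4,819.0386 = 3.81805 half-year periods.
In years: 3.81805 / 2 = 1.90903 years.

1.91 years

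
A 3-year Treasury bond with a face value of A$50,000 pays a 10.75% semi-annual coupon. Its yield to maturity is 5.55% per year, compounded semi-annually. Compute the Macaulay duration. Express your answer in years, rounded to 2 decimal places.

Periodic yield y = 0.02775. Discount each cash flow and weight by its period:
  t   CF        PV=CF/(1+0.02775)^t    t·PV
  1     2,687.50     2,614.9355     2,614.9355
  2     2,687.50     2,544.3304     5,088.6607
  3     2,687.50     2,475.6316     7,426.8948
  4     2,687.50     2,408.7877     9,635.1509
  5     2,687.50     2,343.7487    11,718.7435
  6    52,687.50    44,707.7362   268,246.4169
  Σ                 57,095.1701   304,730.8025
Price P = Σ PV = 57,095.1701.
Macaulay duration = Σ(t·PV) / P = 304,730.8025 / 57,095.1701 = 5.33724 half-year periods.
In years: 5.33724 / 2 = 2.66862 years.

2.67 years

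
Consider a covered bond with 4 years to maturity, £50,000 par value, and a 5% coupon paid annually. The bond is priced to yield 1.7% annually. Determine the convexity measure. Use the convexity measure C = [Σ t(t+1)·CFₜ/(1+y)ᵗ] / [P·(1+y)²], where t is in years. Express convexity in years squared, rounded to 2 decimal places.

With y = 0.017:
  t   CF        PV=CF/(1+0.017)^t    t·PV        t(t+1)·PV
  1     2,500.00     2,458.2104     2,458.2104       4,916.4208
  2     2,500.00     2,417.1194     4,834.2388      14,502.7164
  3     2,500.00     2,376.7152     7,130.1457      28,520.5828
  4    52,500.00    49,076.7157   196,306.8630     981,534.3150
  Σ                 56,328.7608   210,729.4579   1,029,474.0350
P = 56,328.7608.
Convexity = Σ t(t+1)·PV / [P·(1+y)²] = 1,029,474.0350 / (56,328.7608 × 1.034289) = 17.67027.

17.67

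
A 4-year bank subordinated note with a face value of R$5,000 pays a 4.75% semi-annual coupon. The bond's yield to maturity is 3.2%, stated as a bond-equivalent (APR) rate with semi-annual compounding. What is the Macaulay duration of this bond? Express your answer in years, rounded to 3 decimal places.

3.700 years

Periodic yield y = 0.016. Discount each cash flow and weight by its period:
  t   CF        PV=CF/(1+0.016)^t    t·PV
  1       118.75       116.8799       116.8799
  2       118.75       115.0393       230.0786
  3       118.75       113.2277       339.6830
  4       118.75       111.4445       445.7782
  5       118.75       109.6895       548.4475
  6       118.75       107.9621       647.7727
  7       118.75       106.2619       743.8334
  8     5,118.75     4,508.3150    36,066.5202
  Σ                  5,288.8200    39,138.9935
Price P = Σ PV = 5,288.8200.
Macaulay duration = Σ(t·PV) / P = 39,138.9935 / 5,288.8200 = 7.40033 half-year periods.
In years: 7.40033 / 2 = 3.70016 years.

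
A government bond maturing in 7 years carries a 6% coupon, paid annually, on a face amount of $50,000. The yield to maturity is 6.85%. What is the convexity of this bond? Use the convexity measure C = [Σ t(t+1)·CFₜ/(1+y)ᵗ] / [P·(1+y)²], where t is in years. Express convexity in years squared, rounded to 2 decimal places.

38.80

With y = 0.0685:
  t   CF        PV=CF/(1+0.0685)^t    t·PV        t(t+1)·PV
  1     3,000.00     2,807.6743     2,807.6743       5,615.3486
  2     3,000.00     2,627.6783     5,255.3567      15,766.0701
  3     3,000.00     2,459.2217     7,377.6650      29,510.6599
  4     3,000.00     2,301.5645     9,206.2580      46,031.2898
  5     3,000.00     2,154.0145    10,770.0725      64,620.4350
  6     3,000.00     2,015.9237    12,095.5423      84,668.7964
  7    53,000.00    33,331.4482   233,320.1377   1,866,561.1018
  Σ                 47,697.5253   280,832.7065   2,112,773.7016
P = 47,697.5253.
Convexity = Σ t(t+1)·PV / [P·(1+y)²] = 2,112,773.7016 / (47,697.5253 × 1.141692) = 38.79789.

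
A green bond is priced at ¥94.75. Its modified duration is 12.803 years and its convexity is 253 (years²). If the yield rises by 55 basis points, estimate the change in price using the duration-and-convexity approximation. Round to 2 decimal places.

Duration effect: -D_mod·Δy = -12.803 × (+0.0055) = -0.0704165
Convexity effect: ½·C·(Δy)² = 0.5 × 253 × (0.0055)² = +0.003826625
ΔP/P ≈ -0.0704165 + 0.003826625 = -0.066589875
ΔP ≈ 94.75 × (-0.066589875) = -6.30939065625.

-¥6.31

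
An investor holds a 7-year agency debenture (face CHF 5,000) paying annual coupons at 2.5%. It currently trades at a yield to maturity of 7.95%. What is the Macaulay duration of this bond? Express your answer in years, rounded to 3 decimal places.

6.398 years

Periodic yield y = 0.0795. Discount each cash flow and weight by its year:
  t   CF        PV=CF/(1+0.0795)^t    t·PV
  1       125.00       115.7943       115.7943
  2       125.00       107.2667       214.5333
  3       125.00        99.3670       298.1009
  4       125.00        92.0491       368.1963
  5       125.00        85.2701       426.3505
  6       125.00        78.9904       473.9422
  7     5,125.00     3,000.0973    21,000.6812
  Σ                  3,578.8348    22,897.5988
Price P = Σ PV = 3,578.8348.
Macaulay duration = Σ(t·PV) / P = 22,897.5988 / 3,578.8348 = 6.39806 years.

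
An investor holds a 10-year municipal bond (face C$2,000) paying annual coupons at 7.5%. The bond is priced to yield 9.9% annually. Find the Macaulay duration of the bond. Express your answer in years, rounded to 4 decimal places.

Periodic yield y = 0.099. Discount each cash flow and weight by its year:
  t   CF        PV=CF/(1+0.099)^t    t·PV
  1       150.00       136.4877       136.4877
  2       150.00       124.1926       248.3853
  3       150.00       113.0051       339.0154
  4       150.00       102.8254       411.3017
  5       150.00        93.5627       467.8136
  6       150.00        85.1344       510.8064
  7       150.00        77.4653       542.2574
  8       150.00        70.4871       563.8969
  9       150.00        64.1375       577.2375
  10    2,150.00       836.4915     8,364.9151
  Σ                  1,703.7895    12,162.1169
Price P = Σ PV = 1,703.7895.
Macaulay duration = Σ(t·PV) / P = 12,162.1169 / 1,703.7895 = 7.13827 years.

7.1383 years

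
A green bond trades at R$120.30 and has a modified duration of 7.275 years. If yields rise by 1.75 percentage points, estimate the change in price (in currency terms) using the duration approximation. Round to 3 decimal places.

Duration approximation: ΔP/P ≈ -D_mod · Δy = -7.275 × (+0.0175) = -0.1273125.
ΔP ≈ 120.30 × (-0.1273125) = -15.31569375.

-R$15.316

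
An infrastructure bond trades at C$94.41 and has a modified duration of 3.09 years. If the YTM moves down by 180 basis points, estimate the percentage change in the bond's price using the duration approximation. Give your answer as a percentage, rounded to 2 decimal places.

+5.56%

Duration approximation: ΔP/P ≈ -D_mod · Δy = -3.09 × (-0.018) = +0.055620.
As a percentage: +5.5620%.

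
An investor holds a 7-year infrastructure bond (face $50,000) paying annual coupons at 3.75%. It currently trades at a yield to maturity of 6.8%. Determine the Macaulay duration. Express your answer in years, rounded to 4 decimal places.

6.2044 years

Periodic yield y = 0.068. Discount each cash flow and weight by its year:
  t   CF        PV=CF/(1+0.068)^t    t·PV
  1     1,875.00     1,755.6180     1,755.6180
  2     1,875.00     1,643.8371     3,287.6741
  3     1,875.00     1,539.1733     4,617.5198
  4     1,875.00     1,441.1735     5,764.6939
  5     1,875.00     1,349.4134     6,747.0668
  6     1,875.00     1,263.4957     7,580.9740
  7    51,875.00    32,731.0050   229,117.0352
  Σ                 41,723.7159   258,870.5819
Price P = Σ PV = 41,723.7159.
Macaulay duration = Σ(t·PV) / P = 258,870.5819 / 41,723.7159 = 6.20440 years.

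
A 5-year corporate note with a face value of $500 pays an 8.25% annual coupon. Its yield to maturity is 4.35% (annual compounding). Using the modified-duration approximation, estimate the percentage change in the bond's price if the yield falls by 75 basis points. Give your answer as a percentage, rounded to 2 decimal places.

Periodic yield y = 0.0435. Modified duration first:
  t   CF        PV=CF/(1+0.0435)^t    t·PV
  1        41.25        39.5304        39.5304
  2        41.25        37.8825        75.7651
  3        41.25        36.3033       108.9100
  4        41.25        34.7900       139.1599
  5       541.25       437.4573     2,187.2864
  Σ                    585.9636     2,550.6518
P = 585.9636; D_Mac = 4.35292 yrs; D_mod = 4.35292/(1+0.0435) = 4.17146 yrs.
ΔP/P ≈ -D_mod · Δy = -4.17146 × (-0.0075) = +0.031286 = +3.1286%.

+3.13%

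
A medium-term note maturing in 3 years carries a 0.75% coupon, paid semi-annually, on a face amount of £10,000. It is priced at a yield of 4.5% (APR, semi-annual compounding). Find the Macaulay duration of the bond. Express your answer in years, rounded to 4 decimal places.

2.9702 years

Periodic yield y = 0.0225. Discount each cash flow and weight by its period:
  t   CF        PV=CF/(1+0.0225)^t    t·PV
  1        37.50        36.6748        36.6748
  2        37.50        35.8678        71.7356
  3        37.50        35.0785       105.2356
  4        37.50        34.3066       137.2265
  5        37.50        33.5517       167.7586
  6    10,037.50     8,783.0561    52,698.3368
  Σ                  8,958.5356    53,216.9678
Price P = Σ PV = 8,958.5356.
Macaulay duration = Σ(t·PV) / P = 53,216.9678 / 8,958.5356 = 5.94036 half-year periods.
In years: 5.94036 / 2 = 2.97018 years.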